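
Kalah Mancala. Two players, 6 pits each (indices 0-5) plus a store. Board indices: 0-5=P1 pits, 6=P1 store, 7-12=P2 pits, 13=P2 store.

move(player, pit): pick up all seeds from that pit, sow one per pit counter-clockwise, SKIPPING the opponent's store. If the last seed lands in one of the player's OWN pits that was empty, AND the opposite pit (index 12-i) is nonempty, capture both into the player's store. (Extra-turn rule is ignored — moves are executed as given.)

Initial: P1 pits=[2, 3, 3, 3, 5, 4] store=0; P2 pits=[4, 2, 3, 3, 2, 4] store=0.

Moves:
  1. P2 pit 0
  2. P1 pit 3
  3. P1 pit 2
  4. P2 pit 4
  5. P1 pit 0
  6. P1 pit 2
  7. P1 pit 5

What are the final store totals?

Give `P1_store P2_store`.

Move 1: P2 pit0 -> P1=[2,3,3,3,5,4](0) P2=[0,3,4,4,3,4](0)
Move 2: P1 pit3 -> P1=[2,3,3,0,6,5](1) P2=[0,3,4,4,3,4](0)
Move 3: P1 pit2 -> P1=[2,3,0,1,7,6](1) P2=[0,3,4,4,3,4](0)
Move 4: P2 pit4 -> P1=[3,3,0,1,7,6](1) P2=[0,3,4,4,0,5](1)
Move 5: P1 pit0 -> P1=[0,4,1,2,7,6](1) P2=[0,3,4,4,0,5](1)
Move 6: P1 pit2 -> P1=[0,4,0,3,7,6](1) P2=[0,3,4,4,0,5](1)
Move 7: P1 pit5 -> P1=[0,4,0,3,7,0](2) P2=[1,4,5,5,1,5](1)

Answer: 2 1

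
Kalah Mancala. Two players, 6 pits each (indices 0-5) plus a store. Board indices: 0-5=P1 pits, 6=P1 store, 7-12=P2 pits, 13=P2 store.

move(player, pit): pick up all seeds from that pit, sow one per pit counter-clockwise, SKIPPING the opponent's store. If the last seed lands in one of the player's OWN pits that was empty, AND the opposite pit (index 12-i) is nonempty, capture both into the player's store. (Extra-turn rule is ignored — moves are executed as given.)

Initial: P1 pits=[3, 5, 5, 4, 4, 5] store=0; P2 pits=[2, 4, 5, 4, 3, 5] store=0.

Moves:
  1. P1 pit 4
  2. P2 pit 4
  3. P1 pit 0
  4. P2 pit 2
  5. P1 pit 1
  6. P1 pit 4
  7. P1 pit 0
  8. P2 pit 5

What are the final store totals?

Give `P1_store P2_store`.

Move 1: P1 pit4 -> P1=[3,5,5,4,0,6](1) P2=[3,5,5,4,3,5](0)
Move 2: P2 pit4 -> P1=[4,5,5,4,0,6](1) P2=[3,5,5,4,0,6](1)
Move 3: P1 pit0 -> P1=[0,6,6,5,0,6](7) P2=[3,0,5,4,0,6](1)
Move 4: P2 pit2 -> P1=[1,6,6,5,0,6](7) P2=[3,0,0,5,1,7](2)
Move 5: P1 pit1 -> P1=[1,0,7,6,1,7](8) P2=[4,0,0,5,1,7](2)
Move 6: P1 pit4 -> P1=[1,0,7,6,0,8](8) P2=[4,0,0,5,1,7](2)
Move 7: P1 pit0 -> P1=[0,0,7,6,0,8](10) P2=[4,0,0,5,0,7](2)
Move 8: P2 pit5 -> P1=[1,1,8,7,1,9](10) P2=[4,0,0,5,0,0](3)

Answer: 10 3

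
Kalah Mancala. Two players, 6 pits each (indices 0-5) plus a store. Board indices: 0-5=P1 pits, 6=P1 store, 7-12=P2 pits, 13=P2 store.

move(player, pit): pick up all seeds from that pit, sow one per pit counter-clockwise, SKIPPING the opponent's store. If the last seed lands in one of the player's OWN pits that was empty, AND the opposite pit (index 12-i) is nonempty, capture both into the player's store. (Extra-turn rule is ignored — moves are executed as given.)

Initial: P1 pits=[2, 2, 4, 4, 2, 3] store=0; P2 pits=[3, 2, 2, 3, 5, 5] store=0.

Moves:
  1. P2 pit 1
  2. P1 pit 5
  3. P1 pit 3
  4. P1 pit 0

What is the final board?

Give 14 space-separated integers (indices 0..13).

Answer: 0 3 5 0 3 1 2 5 1 3 4 5 5 0

Derivation:
Move 1: P2 pit1 -> P1=[2,2,4,4,2,3](0) P2=[3,0,3,4,5,5](0)
Move 2: P1 pit5 -> P1=[2,2,4,4,2,0](1) P2=[4,1,3,4,5,5](0)
Move 3: P1 pit3 -> P1=[2,2,4,0,3,1](2) P2=[5,1,3,4,5,5](0)
Move 4: P1 pit0 -> P1=[0,3,5,0,3,1](2) P2=[5,1,3,4,5,5](0)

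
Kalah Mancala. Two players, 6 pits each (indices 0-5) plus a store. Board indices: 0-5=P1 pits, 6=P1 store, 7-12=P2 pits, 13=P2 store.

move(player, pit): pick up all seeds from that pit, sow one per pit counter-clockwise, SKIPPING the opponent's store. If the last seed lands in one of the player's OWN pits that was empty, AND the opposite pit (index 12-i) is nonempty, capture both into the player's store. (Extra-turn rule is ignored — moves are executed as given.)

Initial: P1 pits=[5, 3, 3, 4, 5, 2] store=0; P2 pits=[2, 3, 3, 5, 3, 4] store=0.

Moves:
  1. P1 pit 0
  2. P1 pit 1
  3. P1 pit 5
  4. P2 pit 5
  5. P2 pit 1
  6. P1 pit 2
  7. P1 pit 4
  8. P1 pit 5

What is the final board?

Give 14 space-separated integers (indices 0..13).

Move 1: P1 pit0 -> P1=[0,4,4,5,6,3](0) P2=[2,3,3,5,3,4](0)
Move 2: P1 pit1 -> P1=[0,0,5,6,7,4](0) P2=[2,3,3,5,3,4](0)
Move 3: P1 pit5 -> P1=[0,0,5,6,7,0](1) P2=[3,4,4,5,3,4](0)
Move 4: P2 pit5 -> P1=[1,1,6,6,7,0](1) P2=[3,4,4,5,3,0](1)
Move 5: P2 pit1 -> P1=[0,1,6,6,7,0](1) P2=[3,0,5,6,4,0](3)
Move 6: P1 pit2 -> P1=[0,1,0,7,8,1](2) P2=[4,1,5,6,4,0](3)
Move 7: P1 pit4 -> P1=[0,1,0,7,0,2](3) P2=[5,2,6,7,5,1](3)
Move 8: P1 pit5 -> P1=[0,1,0,7,0,0](4) P2=[6,2,6,7,5,1](3)

Answer: 0 1 0 7 0 0 4 6 2 6 7 5 1 3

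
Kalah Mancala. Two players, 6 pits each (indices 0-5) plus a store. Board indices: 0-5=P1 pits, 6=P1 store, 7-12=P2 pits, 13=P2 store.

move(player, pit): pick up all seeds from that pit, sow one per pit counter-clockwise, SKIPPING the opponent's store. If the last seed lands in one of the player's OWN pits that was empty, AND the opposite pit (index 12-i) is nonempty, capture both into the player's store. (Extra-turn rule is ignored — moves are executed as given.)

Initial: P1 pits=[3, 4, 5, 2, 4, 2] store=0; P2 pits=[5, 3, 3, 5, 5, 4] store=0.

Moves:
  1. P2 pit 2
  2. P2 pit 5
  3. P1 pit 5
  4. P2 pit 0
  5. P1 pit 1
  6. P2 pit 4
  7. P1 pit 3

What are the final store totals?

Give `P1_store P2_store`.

Move 1: P2 pit2 -> P1=[3,4,5,2,4,2](0) P2=[5,3,0,6,6,5](0)
Move 2: P2 pit5 -> P1=[4,5,6,3,4,2](0) P2=[5,3,0,6,6,0](1)
Move 3: P1 pit5 -> P1=[4,5,6,3,4,0](1) P2=[6,3,0,6,6,0](1)
Move 4: P2 pit0 -> P1=[4,5,6,3,4,0](1) P2=[0,4,1,7,7,1](2)
Move 5: P1 pit1 -> P1=[4,0,7,4,5,1](2) P2=[0,4,1,7,7,1](2)
Move 6: P2 pit4 -> P1=[5,1,8,5,6,1](2) P2=[0,4,1,7,0,2](3)
Move 7: P1 pit3 -> P1=[5,1,8,0,7,2](3) P2=[1,5,1,7,0,2](3)

Answer: 3 3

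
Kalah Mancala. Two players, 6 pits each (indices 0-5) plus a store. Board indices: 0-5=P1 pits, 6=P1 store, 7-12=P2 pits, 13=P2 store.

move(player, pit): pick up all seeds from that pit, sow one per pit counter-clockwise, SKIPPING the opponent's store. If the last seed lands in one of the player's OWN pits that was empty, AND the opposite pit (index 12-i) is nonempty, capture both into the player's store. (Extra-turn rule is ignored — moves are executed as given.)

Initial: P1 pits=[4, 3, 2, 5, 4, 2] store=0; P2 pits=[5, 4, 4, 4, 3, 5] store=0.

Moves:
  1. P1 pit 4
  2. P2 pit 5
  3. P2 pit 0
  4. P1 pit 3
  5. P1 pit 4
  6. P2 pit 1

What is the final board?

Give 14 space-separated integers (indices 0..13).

Answer: 6 5 3 0 0 5 2 1 0 7 6 5 2 3

Derivation:
Move 1: P1 pit4 -> P1=[4,3,2,5,0,3](1) P2=[6,5,4,4,3,5](0)
Move 2: P2 pit5 -> P1=[5,4,3,6,0,3](1) P2=[6,5,4,4,3,0](1)
Move 3: P2 pit0 -> P1=[5,4,3,6,0,3](1) P2=[0,6,5,5,4,1](2)
Move 4: P1 pit3 -> P1=[5,4,3,0,1,4](2) P2=[1,7,6,5,4,1](2)
Move 5: P1 pit4 -> P1=[5,4,3,0,0,5](2) P2=[1,7,6,5,4,1](2)
Move 6: P2 pit1 -> P1=[6,5,3,0,0,5](2) P2=[1,0,7,6,5,2](3)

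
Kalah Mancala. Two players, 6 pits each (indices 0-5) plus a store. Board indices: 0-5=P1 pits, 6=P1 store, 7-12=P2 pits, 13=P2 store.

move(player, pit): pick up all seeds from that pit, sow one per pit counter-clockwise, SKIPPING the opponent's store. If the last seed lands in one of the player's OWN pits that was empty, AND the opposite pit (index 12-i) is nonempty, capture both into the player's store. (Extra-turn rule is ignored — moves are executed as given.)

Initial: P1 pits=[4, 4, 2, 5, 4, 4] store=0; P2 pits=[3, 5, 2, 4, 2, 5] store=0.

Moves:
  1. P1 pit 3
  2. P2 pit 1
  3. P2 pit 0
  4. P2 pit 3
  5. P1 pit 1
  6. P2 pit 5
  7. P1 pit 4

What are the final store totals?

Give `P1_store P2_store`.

Answer: 3 3

Derivation:
Move 1: P1 pit3 -> P1=[4,4,2,0,5,5](1) P2=[4,6,2,4,2,5](0)
Move 2: P2 pit1 -> P1=[5,4,2,0,5,5](1) P2=[4,0,3,5,3,6](1)
Move 3: P2 pit0 -> P1=[5,4,2,0,5,5](1) P2=[0,1,4,6,4,6](1)
Move 4: P2 pit3 -> P1=[6,5,3,0,5,5](1) P2=[0,1,4,0,5,7](2)
Move 5: P1 pit1 -> P1=[6,0,4,1,6,6](2) P2=[0,1,4,0,5,7](2)
Move 6: P2 pit5 -> P1=[7,1,5,2,7,7](2) P2=[0,1,4,0,5,0](3)
Move 7: P1 pit4 -> P1=[7,1,5,2,0,8](3) P2=[1,2,5,1,6,0](3)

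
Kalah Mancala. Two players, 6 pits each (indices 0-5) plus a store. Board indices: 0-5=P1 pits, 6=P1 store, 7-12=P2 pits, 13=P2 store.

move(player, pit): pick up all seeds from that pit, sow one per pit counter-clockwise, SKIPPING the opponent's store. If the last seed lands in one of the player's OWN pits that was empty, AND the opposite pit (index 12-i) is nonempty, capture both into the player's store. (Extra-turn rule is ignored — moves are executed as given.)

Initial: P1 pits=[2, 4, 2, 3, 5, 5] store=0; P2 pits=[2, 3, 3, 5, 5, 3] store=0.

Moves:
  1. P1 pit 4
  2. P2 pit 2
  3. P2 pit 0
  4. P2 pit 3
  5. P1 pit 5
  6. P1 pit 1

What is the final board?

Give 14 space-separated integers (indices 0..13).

Move 1: P1 pit4 -> P1=[2,4,2,3,0,6](1) P2=[3,4,4,5,5,3](0)
Move 2: P2 pit2 -> P1=[2,4,2,3,0,6](1) P2=[3,4,0,6,6,4](1)
Move 3: P2 pit0 -> P1=[2,4,2,3,0,6](1) P2=[0,5,1,7,6,4](1)
Move 4: P2 pit3 -> P1=[3,5,3,4,0,6](1) P2=[0,5,1,0,7,5](2)
Move 5: P1 pit5 -> P1=[3,5,3,4,0,0](2) P2=[1,6,2,1,8,5](2)
Move 6: P1 pit1 -> P1=[3,0,4,5,1,1](3) P2=[1,6,2,1,8,5](2)

Answer: 3 0 4 5 1 1 3 1 6 2 1 8 5 2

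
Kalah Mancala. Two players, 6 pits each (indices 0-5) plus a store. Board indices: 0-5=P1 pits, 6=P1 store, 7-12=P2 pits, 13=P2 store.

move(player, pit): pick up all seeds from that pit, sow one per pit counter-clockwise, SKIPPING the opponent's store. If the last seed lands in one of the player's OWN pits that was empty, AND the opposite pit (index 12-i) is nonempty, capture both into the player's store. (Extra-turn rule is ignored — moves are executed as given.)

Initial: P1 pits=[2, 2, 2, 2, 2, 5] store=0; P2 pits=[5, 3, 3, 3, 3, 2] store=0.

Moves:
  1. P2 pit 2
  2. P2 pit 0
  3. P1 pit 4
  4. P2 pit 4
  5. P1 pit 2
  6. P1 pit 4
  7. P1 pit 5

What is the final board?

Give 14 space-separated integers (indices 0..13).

Answer: 4 3 0 3 0 0 2 1 5 2 6 1 6 1

Derivation:
Move 1: P2 pit2 -> P1=[2,2,2,2,2,5](0) P2=[5,3,0,4,4,3](0)
Move 2: P2 pit0 -> P1=[2,2,2,2,2,5](0) P2=[0,4,1,5,5,4](0)
Move 3: P1 pit4 -> P1=[2,2,2,2,0,6](1) P2=[0,4,1,5,5,4](0)
Move 4: P2 pit4 -> P1=[3,3,3,2,0,6](1) P2=[0,4,1,5,0,5](1)
Move 5: P1 pit2 -> P1=[3,3,0,3,1,7](1) P2=[0,4,1,5,0,5](1)
Move 6: P1 pit4 -> P1=[3,3,0,3,0,8](1) P2=[0,4,1,5,0,5](1)
Move 7: P1 pit5 -> P1=[4,3,0,3,0,0](2) P2=[1,5,2,6,1,6](1)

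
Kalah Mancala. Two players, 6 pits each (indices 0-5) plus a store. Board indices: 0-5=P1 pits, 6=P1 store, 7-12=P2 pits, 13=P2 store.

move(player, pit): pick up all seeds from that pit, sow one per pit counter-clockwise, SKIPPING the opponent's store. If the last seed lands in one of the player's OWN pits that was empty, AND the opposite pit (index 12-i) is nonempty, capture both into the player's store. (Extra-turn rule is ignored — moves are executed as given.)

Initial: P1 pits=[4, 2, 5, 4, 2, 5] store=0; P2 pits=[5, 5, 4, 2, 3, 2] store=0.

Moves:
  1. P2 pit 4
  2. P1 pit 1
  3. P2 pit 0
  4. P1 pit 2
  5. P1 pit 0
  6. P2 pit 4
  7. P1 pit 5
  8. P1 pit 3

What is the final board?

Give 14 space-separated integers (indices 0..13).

Move 1: P2 pit4 -> P1=[5,2,5,4,2,5](0) P2=[5,5,4,2,0,3](1)
Move 2: P1 pit1 -> P1=[5,0,6,5,2,5](0) P2=[5,5,4,2,0,3](1)
Move 3: P2 pit0 -> P1=[5,0,6,5,2,5](0) P2=[0,6,5,3,1,4](1)
Move 4: P1 pit2 -> P1=[5,0,0,6,3,6](1) P2=[1,7,5,3,1,4](1)
Move 5: P1 pit0 -> P1=[0,1,1,7,4,7](1) P2=[1,7,5,3,1,4](1)
Move 6: P2 pit4 -> P1=[0,1,1,7,4,7](1) P2=[1,7,5,3,0,5](1)
Move 7: P1 pit5 -> P1=[0,1,1,7,4,0](2) P2=[2,8,6,4,1,6](1)
Move 8: P1 pit3 -> P1=[0,1,1,0,5,1](3) P2=[3,9,7,5,1,6](1)

Answer: 0 1 1 0 5 1 3 3 9 7 5 1 6 1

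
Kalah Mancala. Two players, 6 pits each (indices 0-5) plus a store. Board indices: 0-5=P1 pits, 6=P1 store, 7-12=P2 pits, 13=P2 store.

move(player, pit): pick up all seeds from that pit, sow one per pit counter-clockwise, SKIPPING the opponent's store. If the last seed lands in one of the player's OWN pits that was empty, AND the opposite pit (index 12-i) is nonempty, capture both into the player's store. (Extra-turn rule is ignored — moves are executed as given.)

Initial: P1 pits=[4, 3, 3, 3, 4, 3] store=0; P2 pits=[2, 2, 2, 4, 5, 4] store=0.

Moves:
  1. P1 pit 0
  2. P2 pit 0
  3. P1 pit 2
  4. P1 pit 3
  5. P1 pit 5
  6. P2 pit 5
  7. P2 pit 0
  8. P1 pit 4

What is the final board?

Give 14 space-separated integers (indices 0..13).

Answer: 1 5 1 0 0 1 4 1 7 6 6 6 0 1

Derivation:
Move 1: P1 pit0 -> P1=[0,4,4,4,5,3](0) P2=[2,2,2,4,5,4](0)
Move 2: P2 pit0 -> P1=[0,4,4,4,5,3](0) P2=[0,3,3,4,5,4](0)
Move 3: P1 pit2 -> P1=[0,4,0,5,6,4](1) P2=[0,3,3,4,5,4](0)
Move 4: P1 pit3 -> P1=[0,4,0,0,7,5](2) P2=[1,4,3,4,5,4](0)
Move 5: P1 pit5 -> P1=[0,4,0,0,7,0](3) P2=[2,5,4,5,5,4](0)
Move 6: P2 pit5 -> P1=[1,5,1,0,7,0](3) P2=[2,5,4,5,5,0](1)
Move 7: P2 pit0 -> P1=[1,5,1,0,7,0](3) P2=[0,6,5,5,5,0](1)
Move 8: P1 pit4 -> P1=[1,5,1,0,0,1](4) P2=[1,7,6,6,6,0](1)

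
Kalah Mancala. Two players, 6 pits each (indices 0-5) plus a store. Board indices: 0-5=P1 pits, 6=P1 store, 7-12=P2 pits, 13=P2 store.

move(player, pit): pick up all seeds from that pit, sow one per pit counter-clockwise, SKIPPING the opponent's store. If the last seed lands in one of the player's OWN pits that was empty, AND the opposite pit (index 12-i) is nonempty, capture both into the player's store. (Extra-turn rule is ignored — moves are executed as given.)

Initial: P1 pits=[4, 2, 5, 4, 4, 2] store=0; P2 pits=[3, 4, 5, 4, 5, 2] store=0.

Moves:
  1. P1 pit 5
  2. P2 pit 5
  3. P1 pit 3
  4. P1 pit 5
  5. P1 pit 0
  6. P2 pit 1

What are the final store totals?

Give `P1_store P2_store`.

Move 1: P1 pit5 -> P1=[4,2,5,4,4,0](1) P2=[4,4,5,4,5,2](0)
Move 2: P2 pit5 -> P1=[5,2,5,4,4,0](1) P2=[4,4,5,4,5,0](1)
Move 3: P1 pit3 -> P1=[5,2,5,0,5,1](2) P2=[5,4,5,4,5,0](1)
Move 4: P1 pit5 -> P1=[5,2,5,0,5,0](3) P2=[5,4,5,4,5,0](1)
Move 5: P1 pit0 -> P1=[0,3,6,1,6,0](9) P2=[0,4,5,4,5,0](1)
Move 6: P2 pit1 -> P1=[0,3,6,1,6,0](9) P2=[0,0,6,5,6,1](1)

Answer: 9 1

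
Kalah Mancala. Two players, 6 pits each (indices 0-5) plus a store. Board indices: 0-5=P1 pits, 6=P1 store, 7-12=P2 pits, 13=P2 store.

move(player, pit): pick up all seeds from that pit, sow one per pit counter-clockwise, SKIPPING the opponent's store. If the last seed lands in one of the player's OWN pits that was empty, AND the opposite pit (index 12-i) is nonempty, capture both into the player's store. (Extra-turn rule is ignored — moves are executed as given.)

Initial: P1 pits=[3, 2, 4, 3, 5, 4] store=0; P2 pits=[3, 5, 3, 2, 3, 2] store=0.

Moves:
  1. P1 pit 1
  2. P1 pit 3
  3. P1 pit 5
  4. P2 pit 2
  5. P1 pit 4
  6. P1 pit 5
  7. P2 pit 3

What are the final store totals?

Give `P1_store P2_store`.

Answer: 4 2

Derivation:
Move 1: P1 pit1 -> P1=[3,0,5,4,5,4](0) P2=[3,5,3,2,3,2](0)
Move 2: P1 pit3 -> P1=[3,0,5,0,6,5](1) P2=[4,5,3,2,3,2](0)
Move 3: P1 pit5 -> P1=[3,0,5,0,6,0](2) P2=[5,6,4,3,3,2](0)
Move 4: P2 pit2 -> P1=[3,0,5,0,6,0](2) P2=[5,6,0,4,4,3](1)
Move 5: P1 pit4 -> P1=[3,0,5,0,0,1](3) P2=[6,7,1,5,4,3](1)
Move 6: P1 pit5 -> P1=[3,0,5,0,0,0](4) P2=[6,7,1,5,4,3](1)
Move 7: P2 pit3 -> P1=[4,1,5,0,0,0](4) P2=[6,7,1,0,5,4](2)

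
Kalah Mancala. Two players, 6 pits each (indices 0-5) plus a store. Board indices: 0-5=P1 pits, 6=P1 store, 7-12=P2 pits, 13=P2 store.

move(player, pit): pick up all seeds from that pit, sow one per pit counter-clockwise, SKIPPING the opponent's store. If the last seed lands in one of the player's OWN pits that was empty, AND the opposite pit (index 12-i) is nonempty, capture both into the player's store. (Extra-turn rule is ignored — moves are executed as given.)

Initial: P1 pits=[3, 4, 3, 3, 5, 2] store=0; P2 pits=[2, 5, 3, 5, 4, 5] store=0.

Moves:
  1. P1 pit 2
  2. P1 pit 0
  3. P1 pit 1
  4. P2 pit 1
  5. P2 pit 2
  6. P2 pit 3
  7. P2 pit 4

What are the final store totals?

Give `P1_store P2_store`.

Move 1: P1 pit2 -> P1=[3,4,0,4,6,3](0) P2=[2,5,3,5,4,5](0)
Move 2: P1 pit0 -> P1=[0,5,1,5,6,3](0) P2=[2,5,3,5,4,5](0)
Move 3: P1 pit1 -> P1=[0,0,2,6,7,4](1) P2=[2,5,3,5,4,5](0)
Move 4: P2 pit1 -> P1=[0,0,2,6,7,4](1) P2=[2,0,4,6,5,6](1)
Move 5: P2 pit2 -> P1=[0,0,2,6,7,4](1) P2=[2,0,0,7,6,7](2)
Move 6: P2 pit3 -> P1=[1,1,3,7,7,4](1) P2=[2,0,0,0,7,8](3)
Move 7: P2 pit4 -> P1=[2,2,4,8,8,4](1) P2=[2,0,0,0,0,9](4)

Answer: 1 4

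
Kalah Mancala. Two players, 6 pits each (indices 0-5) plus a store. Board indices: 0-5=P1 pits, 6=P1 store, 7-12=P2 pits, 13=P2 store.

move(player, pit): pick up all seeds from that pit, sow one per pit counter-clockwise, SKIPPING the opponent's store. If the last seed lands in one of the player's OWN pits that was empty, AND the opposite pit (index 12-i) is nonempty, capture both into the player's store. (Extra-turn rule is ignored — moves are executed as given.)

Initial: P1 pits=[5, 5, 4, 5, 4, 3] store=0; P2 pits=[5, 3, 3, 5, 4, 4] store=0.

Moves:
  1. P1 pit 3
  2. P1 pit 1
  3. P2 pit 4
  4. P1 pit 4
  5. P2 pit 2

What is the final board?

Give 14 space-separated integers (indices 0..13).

Answer: 6 1 5 1 0 6 3 7 5 0 7 1 6 2

Derivation:
Move 1: P1 pit3 -> P1=[5,5,4,0,5,4](1) P2=[6,4,3,5,4,4](0)
Move 2: P1 pit1 -> P1=[5,0,5,1,6,5](2) P2=[6,4,3,5,4,4](0)
Move 3: P2 pit4 -> P1=[6,1,5,1,6,5](2) P2=[6,4,3,5,0,5](1)
Move 4: P1 pit4 -> P1=[6,1,5,1,0,6](3) P2=[7,5,4,6,0,5](1)
Move 5: P2 pit2 -> P1=[6,1,5,1,0,6](3) P2=[7,5,0,7,1,6](2)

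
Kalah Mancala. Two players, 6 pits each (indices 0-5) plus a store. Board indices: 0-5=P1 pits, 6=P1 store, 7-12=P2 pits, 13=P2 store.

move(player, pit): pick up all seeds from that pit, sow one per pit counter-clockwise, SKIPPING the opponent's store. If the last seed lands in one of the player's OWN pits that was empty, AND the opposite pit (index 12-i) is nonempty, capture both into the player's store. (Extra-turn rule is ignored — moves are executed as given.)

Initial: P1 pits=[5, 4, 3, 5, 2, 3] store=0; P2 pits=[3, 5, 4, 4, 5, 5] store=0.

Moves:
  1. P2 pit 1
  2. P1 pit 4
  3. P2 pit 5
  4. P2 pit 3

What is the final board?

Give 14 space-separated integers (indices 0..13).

Answer: 7 6 4 6 1 4 1 3 0 5 0 7 1 3

Derivation:
Move 1: P2 pit1 -> P1=[5,4,3,5,2,3](0) P2=[3,0,5,5,6,6](1)
Move 2: P1 pit4 -> P1=[5,4,3,5,0,4](1) P2=[3,0,5,5,6,6](1)
Move 3: P2 pit5 -> P1=[6,5,4,6,1,4](1) P2=[3,0,5,5,6,0](2)
Move 4: P2 pit3 -> P1=[7,6,4,6,1,4](1) P2=[3,0,5,0,7,1](3)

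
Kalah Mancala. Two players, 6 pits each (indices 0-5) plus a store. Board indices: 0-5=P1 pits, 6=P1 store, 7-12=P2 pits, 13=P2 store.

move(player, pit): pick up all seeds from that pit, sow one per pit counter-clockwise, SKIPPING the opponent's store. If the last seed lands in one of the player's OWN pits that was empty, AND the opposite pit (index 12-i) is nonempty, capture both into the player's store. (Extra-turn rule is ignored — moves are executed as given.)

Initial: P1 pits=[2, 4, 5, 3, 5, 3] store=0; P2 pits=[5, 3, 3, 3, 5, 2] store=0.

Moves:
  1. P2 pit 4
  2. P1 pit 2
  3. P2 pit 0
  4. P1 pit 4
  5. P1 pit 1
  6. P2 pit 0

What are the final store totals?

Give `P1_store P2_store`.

Move 1: P2 pit4 -> P1=[3,5,6,3,5,3](0) P2=[5,3,3,3,0,3](1)
Move 2: P1 pit2 -> P1=[3,5,0,4,6,4](1) P2=[6,4,3,3,0,3](1)
Move 3: P2 pit0 -> P1=[3,5,0,4,6,4](1) P2=[0,5,4,4,1,4](2)
Move 4: P1 pit4 -> P1=[3,5,0,4,0,5](2) P2=[1,6,5,5,1,4](2)
Move 5: P1 pit1 -> P1=[3,0,1,5,1,6](3) P2=[1,6,5,5,1,4](2)
Move 6: P2 pit0 -> P1=[3,0,1,5,1,6](3) P2=[0,7,5,5,1,4](2)

Answer: 3 2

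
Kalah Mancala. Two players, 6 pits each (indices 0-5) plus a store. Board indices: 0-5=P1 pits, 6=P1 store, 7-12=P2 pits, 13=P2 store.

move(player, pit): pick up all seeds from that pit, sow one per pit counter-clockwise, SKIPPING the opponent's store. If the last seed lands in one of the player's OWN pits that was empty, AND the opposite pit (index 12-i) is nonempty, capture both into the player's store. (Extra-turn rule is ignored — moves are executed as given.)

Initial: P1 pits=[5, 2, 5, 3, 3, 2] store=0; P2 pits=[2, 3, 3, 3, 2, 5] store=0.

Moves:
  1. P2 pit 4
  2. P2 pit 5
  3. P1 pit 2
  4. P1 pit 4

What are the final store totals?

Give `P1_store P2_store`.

Answer: 2 2

Derivation:
Move 1: P2 pit4 -> P1=[5,2,5,3,3,2](0) P2=[2,3,3,3,0,6](1)
Move 2: P2 pit5 -> P1=[6,3,6,4,4,2](0) P2=[2,3,3,3,0,0](2)
Move 3: P1 pit2 -> P1=[6,3,0,5,5,3](1) P2=[3,4,3,3,0,0](2)
Move 4: P1 pit4 -> P1=[6,3,0,5,0,4](2) P2=[4,5,4,3,0,0](2)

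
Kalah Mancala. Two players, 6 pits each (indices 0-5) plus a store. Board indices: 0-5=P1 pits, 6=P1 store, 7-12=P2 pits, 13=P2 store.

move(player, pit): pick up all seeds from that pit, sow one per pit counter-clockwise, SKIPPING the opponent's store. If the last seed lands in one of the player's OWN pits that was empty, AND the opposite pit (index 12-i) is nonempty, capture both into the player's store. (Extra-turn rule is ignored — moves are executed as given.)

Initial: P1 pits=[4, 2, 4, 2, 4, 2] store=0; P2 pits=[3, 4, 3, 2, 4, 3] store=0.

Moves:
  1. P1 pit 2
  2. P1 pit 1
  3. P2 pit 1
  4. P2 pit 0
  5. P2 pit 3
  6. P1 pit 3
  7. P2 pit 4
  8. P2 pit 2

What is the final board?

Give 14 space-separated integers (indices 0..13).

Answer: 7 1 2 1 6 4 2 1 1 0 1 1 7 3

Derivation:
Move 1: P1 pit2 -> P1=[4,2,0,3,5,3](1) P2=[3,4,3,2,4,3](0)
Move 2: P1 pit1 -> P1=[4,0,1,4,5,3](1) P2=[3,4,3,2,4,3](0)
Move 3: P2 pit1 -> P1=[4,0,1,4,5,3](1) P2=[3,0,4,3,5,4](0)
Move 4: P2 pit0 -> P1=[4,0,1,4,5,3](1) P2=[0,1,5,4,5,4](0)
Move 5: P2 pit3 -> P1=[5,0,1,4,5,3](1) P2=[0,1,5,0,6,5](1)
Move 6: P1 pit3 -> P1=[5,0,1,0,6,4](2) P2=[1,1,5,0,6,5](1)
Move 7: P2 pit4 -> P1=[6,1,2,1,6,4](2) P2=[1,1,5,0,0,6](2)
Move 8: P2 pit2 -> P1=[7,1,2,1,6,4](2) P2=[1,1,0,1,1,7](3)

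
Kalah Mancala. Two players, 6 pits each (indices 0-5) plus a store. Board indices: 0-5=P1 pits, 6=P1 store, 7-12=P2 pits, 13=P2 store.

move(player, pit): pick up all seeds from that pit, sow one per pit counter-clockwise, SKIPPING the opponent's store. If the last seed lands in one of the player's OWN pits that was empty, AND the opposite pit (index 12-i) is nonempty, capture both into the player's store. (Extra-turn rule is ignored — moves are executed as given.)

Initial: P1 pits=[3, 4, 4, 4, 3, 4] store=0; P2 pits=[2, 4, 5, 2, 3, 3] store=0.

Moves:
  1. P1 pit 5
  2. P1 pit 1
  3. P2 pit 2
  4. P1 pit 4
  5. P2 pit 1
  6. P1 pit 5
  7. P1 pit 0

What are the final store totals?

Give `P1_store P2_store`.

Move 1: P1 pit5 -> P1=[3,4,4,4,3,0](1) P2=[3,5,6,2,3,3](0)
Move 2: P1 pit1 -> P1=[3,0,5,5,4,0](5) P2=[0,5,6,2,3,3](0)
Move 3: P2 pit2 -> P1=[4,1,5,5,4,0](5) P2=[0,5,0,3,4,4](1)
Move 4: P1 pit4 -> P1=[4,1,5,5,0,1](6) P2=[1,6,0,3,4,4](1)
Move 5: P2 pit1 -> P1=[5,1,5,5,0,1](6) P2=[1,0,1,4,5,5](2)
Move 6: P1 pit5 -> P1=[5,1,5,5,0,0](7) P2=[1,0,1,4,5,5](2)
Move 7: P1 pit0 -> P1=[0,2,6,6,1,0](9) P2=[0,0,1,4,5,5](2)

Answer: 9 2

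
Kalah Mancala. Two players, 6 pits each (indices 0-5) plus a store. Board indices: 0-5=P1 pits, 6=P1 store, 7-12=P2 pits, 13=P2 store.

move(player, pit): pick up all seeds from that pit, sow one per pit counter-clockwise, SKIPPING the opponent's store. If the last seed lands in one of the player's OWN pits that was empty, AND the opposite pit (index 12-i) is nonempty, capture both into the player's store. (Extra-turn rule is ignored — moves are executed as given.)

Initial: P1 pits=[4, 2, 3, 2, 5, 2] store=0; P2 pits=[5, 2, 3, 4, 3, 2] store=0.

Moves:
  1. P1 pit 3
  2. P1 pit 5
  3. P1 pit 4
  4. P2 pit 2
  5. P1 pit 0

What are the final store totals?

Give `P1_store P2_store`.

Move 1: P1 pit3 -> P1=[4,2,3,0,6,3](0) P2=[5,2,3,4,3,2](0)
Move 2: P1 pit5 -> P1=[4,2,3,0,6,0](1) P2=[6,3,3,4,3,2](0)
Move 3: P1 pit4 -> P1=[4,2,3,0,0,1](2) P2=[7,4,4,5,3,2](0)
Move 4: P2 pit2 -> P1=[4,2,3,0,0,1](2) P2=[7,4,0,6,4,3](1)
Move 5: P1 pit0 -> P1=[0,3,4,1,0,1](7) P2=[7,0,0,6,4,3](1)

Answer: 7 1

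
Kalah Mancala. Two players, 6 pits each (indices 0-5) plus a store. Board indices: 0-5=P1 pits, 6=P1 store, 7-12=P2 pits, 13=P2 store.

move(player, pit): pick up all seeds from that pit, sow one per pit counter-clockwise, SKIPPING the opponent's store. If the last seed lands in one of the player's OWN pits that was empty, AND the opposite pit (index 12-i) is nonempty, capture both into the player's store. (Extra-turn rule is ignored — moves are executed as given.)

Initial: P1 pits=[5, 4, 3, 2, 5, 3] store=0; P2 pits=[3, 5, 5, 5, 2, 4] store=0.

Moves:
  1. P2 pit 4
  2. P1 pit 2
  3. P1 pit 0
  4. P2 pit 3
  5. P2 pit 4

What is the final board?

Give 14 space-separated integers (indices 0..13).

Move 1: P2 pit4 -> P1=[5,4,3,2,5,3](0) P2=[3,5,5,5,0,5](1)
Move 2: P1 pit2 -> P1=[5,4,0,3,6,4](0) P2=[3,5,5,5,0,5](1)
Move 3: P1 pit0 -> P1=[0,5,1,4,7,5](0) P2=[3,5,5,5,0,5](1)
Move 4: P2 pit3 -> P1=[1,6,1,4,7,5](0) P2=[3,5,5,0,1,6](2)
Move 5: P2 pit4 -> P1=[1,6,1,4,7,5](0) P2=[3,5,5,0,0,7](2)

Answer: 1 6 1 4 7 5 0 3 5 5 0 0 7 2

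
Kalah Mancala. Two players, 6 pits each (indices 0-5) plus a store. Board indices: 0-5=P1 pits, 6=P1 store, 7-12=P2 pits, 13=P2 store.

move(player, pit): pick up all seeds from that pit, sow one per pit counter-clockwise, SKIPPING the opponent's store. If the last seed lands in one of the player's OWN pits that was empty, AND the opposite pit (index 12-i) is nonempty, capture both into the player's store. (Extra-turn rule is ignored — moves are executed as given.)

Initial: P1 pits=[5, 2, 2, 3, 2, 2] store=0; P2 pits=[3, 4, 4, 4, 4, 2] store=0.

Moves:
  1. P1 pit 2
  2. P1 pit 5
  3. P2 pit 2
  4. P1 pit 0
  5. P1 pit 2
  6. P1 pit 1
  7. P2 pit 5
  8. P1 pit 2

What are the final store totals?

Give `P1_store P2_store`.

Move 1: P1 pit2 -> P1=[5,2,0,4,3,2](0) P2=[3,4,4,4,4,2](0)
Move 2: P1 pit5 -> P1=[5,2,0,4,3,0](1) P2=[4,4,4,4,4,2](0)
Move 3: P2 pit2 -> P1=[5,2,0,4,3,0](1) P2=[4,4,0,5,5,3](1)
Move 4: P1 pit0 -> P1=[0,3,1,5,4,0](6) P2=[0,4,0,5,5,3](1)
Move 5: P1 pit2 -> P1=[0,3,0,6,4,0](6) P2=[0,4,0,5,5,3](1)
Move 6: P1 pit1 -> P1=[0,0,1,7,5,0](6) P2=[0,4,0,5,5,3](1)
Move 7: P2 pit5 -> P1=[1,1,1,7,5,0](6) P2=[0,4,0,5,5,0](2)
Move 8: P1 pit2 -> P1=[1,1,0,8,5,0](6) P2=[0,4,0,5,5,0](2)

Answer: 6 2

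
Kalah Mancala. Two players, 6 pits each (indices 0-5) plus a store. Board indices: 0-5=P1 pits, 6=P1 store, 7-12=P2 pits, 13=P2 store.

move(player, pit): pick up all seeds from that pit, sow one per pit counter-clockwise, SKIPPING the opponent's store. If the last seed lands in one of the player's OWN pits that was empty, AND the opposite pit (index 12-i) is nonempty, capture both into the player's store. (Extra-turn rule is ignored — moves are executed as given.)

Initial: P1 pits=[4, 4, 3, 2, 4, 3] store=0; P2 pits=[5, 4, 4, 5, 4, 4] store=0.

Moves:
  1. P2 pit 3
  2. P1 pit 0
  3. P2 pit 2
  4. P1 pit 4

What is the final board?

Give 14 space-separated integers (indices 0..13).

Move 1: P2 pit3 -> P1=[5,5,3,2,4,3](0) P2=[5,4,4,0,5,5](1)
Move 2: P1 pit0 -> P1=[0,6,4,3,5,4](0) P2=[5,4,4,0,5,5](1)
Move 3: P2 pit2 -> P1=[0,6,4,3,5,4](0) P2=[5,4,0,1,6,6](2)
Move 4: P1 pit4 -> P1=[0,6,4,3,0,5](1) P2=[6,5,1,1,6,6](2)

Answer: 0 6 4 3 0 5 1 6 5 1 1 6 6 2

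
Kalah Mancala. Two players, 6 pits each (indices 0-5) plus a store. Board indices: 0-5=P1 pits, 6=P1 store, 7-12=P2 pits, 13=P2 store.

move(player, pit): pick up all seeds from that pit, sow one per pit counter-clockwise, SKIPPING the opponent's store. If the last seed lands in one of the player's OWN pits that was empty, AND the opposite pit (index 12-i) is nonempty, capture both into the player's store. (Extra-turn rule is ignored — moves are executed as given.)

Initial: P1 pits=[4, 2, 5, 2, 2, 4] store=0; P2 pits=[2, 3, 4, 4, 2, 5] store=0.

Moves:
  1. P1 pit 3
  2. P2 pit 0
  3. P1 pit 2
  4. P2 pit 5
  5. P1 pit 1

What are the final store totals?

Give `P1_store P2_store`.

Move 1: P1 pit3 -> P1=[4,2,5,0,3,5](0) P2=[2,3,4,4,2,5](0)
Move 2: P2 pit0 -> P1=[4,2,5,0,3,5](0) P2=[0,4,5,4,2,5](0)
Move 3: P1 pit2 -> P1=[4,2,0,1,4,6](1) P2=[1,4,5,4,2,5](0)
Move 4: P2 pit5 -> P1=[5,3,1,2,4,6](1) P2=[1,4,5,4,2,0](1)
Move 5: P1 pit1 -> P1=[5,0,2,3,5,6](1) P2=[1,4,5,4,2,0](1)

Answer: 1 1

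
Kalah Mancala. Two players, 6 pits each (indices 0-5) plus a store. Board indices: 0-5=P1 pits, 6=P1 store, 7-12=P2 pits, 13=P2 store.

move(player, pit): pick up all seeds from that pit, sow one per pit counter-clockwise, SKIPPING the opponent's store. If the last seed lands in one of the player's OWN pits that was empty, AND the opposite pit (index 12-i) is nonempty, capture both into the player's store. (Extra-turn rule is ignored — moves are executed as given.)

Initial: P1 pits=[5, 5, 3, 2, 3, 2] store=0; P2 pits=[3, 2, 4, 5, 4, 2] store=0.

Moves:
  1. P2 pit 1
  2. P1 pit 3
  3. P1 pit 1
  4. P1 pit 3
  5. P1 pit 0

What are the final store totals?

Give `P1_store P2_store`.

Move 1: P2 pit1 -> P1=[5,5,3,2,3,2](0) P2=[3,0,5,6,4,2](0)
Move 2: P1 pit3 -> P1=[5,5,3,0,4,3](0) P2=[3,0,5,6,4,2](0)
Move 3: P1 pit1 -> P1=[5,0,4,1,5,4](1) P2=[3,0,5,6,4,2](0)
Move 4: P1 pit3 -> P1=[5,0,4,0,6,4](1) P2=[3,0,5,6,4,2](0)
Move 5: P1 pit0 -> P1=[0,1,5,1,7,5](1) P2=[3,0,5,6,4,2](0)

Answer: 1 0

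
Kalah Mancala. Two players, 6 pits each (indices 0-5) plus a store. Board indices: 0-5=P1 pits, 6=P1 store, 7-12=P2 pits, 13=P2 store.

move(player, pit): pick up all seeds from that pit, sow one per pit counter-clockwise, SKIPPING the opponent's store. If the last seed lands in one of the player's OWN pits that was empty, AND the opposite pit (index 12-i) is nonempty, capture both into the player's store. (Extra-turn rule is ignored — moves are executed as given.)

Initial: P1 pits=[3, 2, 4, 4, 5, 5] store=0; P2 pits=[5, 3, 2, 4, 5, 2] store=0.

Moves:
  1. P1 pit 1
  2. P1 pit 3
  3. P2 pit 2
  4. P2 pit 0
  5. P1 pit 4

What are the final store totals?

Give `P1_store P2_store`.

Move 1: P1 pit1 -> P1=[3,0,5,5,5,5](0) P2=[5,3,2,4,5,2](0)
Move 2: P1 pit3 -> P1=[3,0,5,0,6,6](1) P2=[6,4,2,4,5,2](0)
Move 3: P2 pit2 -> P1=[3,0,5,0,6,6](1) P2=[6,4,0,5,6,2](0)
Move 4: P2 pit0 -> P1=[3,0,5,0,6,6](1) P2=[0,5,1,6,7,3](1)
Move 5: P1 pit4 -> P1=[3,0,5,0,0,7](2) P2=[1,6,2,7,7,3](1)

Answer: 2 1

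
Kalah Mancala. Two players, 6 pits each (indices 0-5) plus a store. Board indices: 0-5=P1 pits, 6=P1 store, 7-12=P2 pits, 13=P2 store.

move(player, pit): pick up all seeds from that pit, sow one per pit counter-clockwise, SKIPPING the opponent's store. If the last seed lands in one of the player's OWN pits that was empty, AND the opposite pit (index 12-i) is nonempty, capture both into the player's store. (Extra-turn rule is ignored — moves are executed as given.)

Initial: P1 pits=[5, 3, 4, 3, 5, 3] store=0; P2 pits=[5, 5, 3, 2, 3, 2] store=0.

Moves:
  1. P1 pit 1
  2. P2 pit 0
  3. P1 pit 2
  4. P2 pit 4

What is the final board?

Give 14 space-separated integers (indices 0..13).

Answer: 6 1 0 5 7 4 1 1 6 4 3 0 4 1

Derivation:
Move 1: P1 pit1 -> P1=[5,0,5,4,6,3](0) P2=[5,5,3,2,3,2](0)
Move 2: P2 pit0 -> P1=[5,0,5,4,6,3](0) P2=[0,6,4,3,4,3](0)
Move 3: P1 pit2 -> P1=[5,0,0,5,7,4](1) P2=[1,6,4,3,4,3](0)
Move 4: P2 pit4 -> P1=[6,1,0,5,7,4](1) P2=[1,6,4,3,0,4](1)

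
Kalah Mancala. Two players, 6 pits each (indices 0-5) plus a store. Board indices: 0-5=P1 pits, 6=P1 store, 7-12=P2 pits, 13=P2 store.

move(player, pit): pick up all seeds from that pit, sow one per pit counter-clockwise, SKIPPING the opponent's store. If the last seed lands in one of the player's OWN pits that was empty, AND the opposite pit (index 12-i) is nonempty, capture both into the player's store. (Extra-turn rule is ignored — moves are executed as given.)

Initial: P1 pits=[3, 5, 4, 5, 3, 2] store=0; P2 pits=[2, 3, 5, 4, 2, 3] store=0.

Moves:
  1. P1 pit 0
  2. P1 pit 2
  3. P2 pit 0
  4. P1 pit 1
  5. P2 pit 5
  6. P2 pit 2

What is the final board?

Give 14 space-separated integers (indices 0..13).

Move 1: P1 pit0 -> P1=[0,6,5,6,3,2](0) P2=[2,3,5,4,2,3](0)
Move 2: P1 pit2 -> P1=[0,6,0,7,4,3](1) P2=[3,3,5,4,2,3](0)
Move 3: P2 pit0 -> P1=[0,6,0,7,4,3](1) P2=[0,4,6,5,2,3](0)
Move 4: P1 pit1 -> P1=[0,0,1,8,5,4](2) P2=[1,4,6,5,2,3](0)
Move 5: P2 pit5 -> P1=[1,1,1,8,5,4](2) P2=[1,4,6,5,2,0](1)
Move 6: P2 pit2 -> P1=[2,2,1,8,5,4](2) P2=[1,4,0,6,3,1](2)

Answer: 2 2 1 8 5 4 2 1 4 0 6 3 1 2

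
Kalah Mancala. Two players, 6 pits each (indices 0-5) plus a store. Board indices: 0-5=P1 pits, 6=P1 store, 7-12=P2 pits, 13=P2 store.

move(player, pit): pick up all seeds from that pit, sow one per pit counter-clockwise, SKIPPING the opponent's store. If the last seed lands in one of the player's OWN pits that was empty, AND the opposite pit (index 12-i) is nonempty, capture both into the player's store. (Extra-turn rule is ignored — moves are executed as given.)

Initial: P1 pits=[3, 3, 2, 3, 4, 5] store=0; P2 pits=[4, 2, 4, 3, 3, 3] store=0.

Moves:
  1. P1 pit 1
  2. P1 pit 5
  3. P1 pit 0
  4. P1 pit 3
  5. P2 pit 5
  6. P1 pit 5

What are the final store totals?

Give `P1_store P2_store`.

Move 1: P1 pit1 -> P1=[3,0,3,4,5,5](0) P2=[4,2,4,3,3,3](0)
Move 2: P1 pit5 -> P1=[3,0,3,4,5,0](1) P2=[5,3,5,4,3,3](0)
Move 3: P1 pit0 -> P1=[0,1,4,5,5,0](1) P2=[5,3,5,4,3,3](0)
Move 4: P1 pit3 -> P1=[0,1,4,0,6,1](2) P2=[6,4,5,4,3,3](0)
Move 5: P2 pit5 -> P1=[1,2,4,0,6,1](2) P2=[6,4,5,4,3,0](1)
Move 6: P1 pit5 -> P1=[1,2,4,0,6,0](3) P2=[6,4,5,4,3,0](1)

Answer: 3 1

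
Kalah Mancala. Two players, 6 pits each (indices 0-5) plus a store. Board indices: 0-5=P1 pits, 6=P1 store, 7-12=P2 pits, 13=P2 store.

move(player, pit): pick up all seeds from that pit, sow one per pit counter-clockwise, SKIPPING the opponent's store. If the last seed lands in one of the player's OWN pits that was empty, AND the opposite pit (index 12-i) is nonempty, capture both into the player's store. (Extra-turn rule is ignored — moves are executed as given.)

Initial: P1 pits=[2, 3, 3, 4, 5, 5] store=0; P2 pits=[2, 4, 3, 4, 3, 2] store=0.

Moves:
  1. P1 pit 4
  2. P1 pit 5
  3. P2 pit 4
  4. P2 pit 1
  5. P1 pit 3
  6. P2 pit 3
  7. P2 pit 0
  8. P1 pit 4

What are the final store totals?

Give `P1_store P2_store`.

Move 1: P1 pit4 -> P1=[2,3,3,4,0,6](1) P2=[3,5,4,4,3,2](0)
Move 2: P1 pit5 -> P1=[2,3,3,4,0,0](2) P2=[4,6,5,5,4,2](0)
Move 3: P2 pit4 -> P1=[3,4,3,4,0,0](2) P2=[4,6,5,5,0,3](1)
Move 4: P2 pit1 -> P1=[4,4,3,4,0,0](2) P2=[4,0,6,6,1,4](2)
Move 5: P1 pit3 -> P1=[4,4,3,0,1,1](3) P2=[5,0,6,6,1,4](2)
Move 6: P2 pit3 -> P1=[5,5,4,0,1,1](3) P2=[5,0,6,0,2,5](3)
Move 7: P2 pit0 -> P1=[5,5,4,0,1,1](3) P2=[0,1,7,1,3,6](3)
Move 8: P1 pit4 -> P1=[5,5,4,0,0,2](3) P2=[0,1,7,1,3,6](3)

Answer: 3 3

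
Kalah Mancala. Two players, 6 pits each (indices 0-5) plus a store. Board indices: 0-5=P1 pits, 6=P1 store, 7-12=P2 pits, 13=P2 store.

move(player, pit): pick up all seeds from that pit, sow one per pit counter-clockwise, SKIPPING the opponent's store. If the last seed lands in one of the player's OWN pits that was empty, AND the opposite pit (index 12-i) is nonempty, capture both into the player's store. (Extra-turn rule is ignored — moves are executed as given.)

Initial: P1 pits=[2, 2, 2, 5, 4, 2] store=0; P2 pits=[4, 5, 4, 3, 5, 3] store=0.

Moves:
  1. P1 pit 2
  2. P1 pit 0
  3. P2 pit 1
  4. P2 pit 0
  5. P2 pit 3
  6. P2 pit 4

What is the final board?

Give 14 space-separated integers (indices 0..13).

Answer: 1 4 1 7 6 3 4 0 1 6 0 0 6 2

Derivation:
Move 1: P1 pit2 -> P1=[2,2,0,6,5,2](0) P2=[4,5,4,3,5,3](0)
Move 2: P1 pit0 -> P1=[0,3,0,6,5,2](4) P2=[4,5,4,0,5,3](0)
Move 3: P2 pit1 -> P1=[0,3,0,6,5,2](4) P2=[4,0,5,1,6,4](1)
Move 4: P2 pit0 -> P1=[0,3,0,6,5,2](4) P2=[0,1,6,2,7,4](1)
Move 5: P2 pit3 -> P1=[0,3,0,6,5,2](4) P2=[0,1,6,0,8,5](1)
Move 6: P2 pit4 -> P1=[1,4,1,7,6,3](4) P2=[0,1,6,0,0,6](2)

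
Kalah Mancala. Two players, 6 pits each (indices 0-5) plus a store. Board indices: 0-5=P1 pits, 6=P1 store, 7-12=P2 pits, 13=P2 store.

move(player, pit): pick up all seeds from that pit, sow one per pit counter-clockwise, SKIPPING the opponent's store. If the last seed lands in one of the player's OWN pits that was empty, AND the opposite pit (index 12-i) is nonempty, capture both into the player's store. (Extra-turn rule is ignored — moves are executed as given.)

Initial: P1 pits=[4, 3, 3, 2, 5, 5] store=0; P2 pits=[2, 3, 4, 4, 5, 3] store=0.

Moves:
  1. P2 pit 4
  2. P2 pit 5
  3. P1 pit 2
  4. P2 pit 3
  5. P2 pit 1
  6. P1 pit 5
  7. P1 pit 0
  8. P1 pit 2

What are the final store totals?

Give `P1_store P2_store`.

Move 1: P2 pit4 -> P1=[5,4,4,2,5,5](0) P2=[2,3,4,4,0,4](1)
Move 2: P2 pit5 -> P1=[6,5,5,2,5,5](0) P2=[2,3,4,4,0,0](2)
Move 3: P1 pit2 -> P1=[6,5,0,3,6,6](1) P2=[3,3,4,4,0,0](2)
Move 4: P2 pit3 -> P1=[7,5,0,3,6,6](1) P2=[3,3,4,0,1,1](3)
Move 5: P2 pit1 -> P1=[7,5,0,3,6,6](1) P2=[3,0,5,1,2,1](3)
Move 6: P1 pit5 -> P1=[7,5,0,3,6,0](2) P2=[4,1,6,2,3,1](3)
Move 7: P1 pit0 -> P1=[0,6,1,4,7,1](3) P2=[5,1,6,2,3,1](3)
Move 8: P1 pit2 -> P1=[0,6,0,5,7,1](3) P2=[5,1,6,2,3,1](3)

Answer: 3 3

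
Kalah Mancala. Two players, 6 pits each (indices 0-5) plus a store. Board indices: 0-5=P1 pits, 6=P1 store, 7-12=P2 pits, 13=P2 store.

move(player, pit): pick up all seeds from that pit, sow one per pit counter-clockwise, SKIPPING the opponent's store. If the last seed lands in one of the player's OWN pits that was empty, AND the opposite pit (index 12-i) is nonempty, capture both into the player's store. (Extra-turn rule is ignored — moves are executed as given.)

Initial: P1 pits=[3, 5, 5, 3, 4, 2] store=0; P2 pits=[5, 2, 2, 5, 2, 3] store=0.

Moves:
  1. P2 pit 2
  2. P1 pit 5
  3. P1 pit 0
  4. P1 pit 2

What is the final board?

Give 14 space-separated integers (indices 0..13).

Answer: 0 6 0 5 5 1 2 7 3 0 6 3 3 0

Derivation:
Move 1: P2 pit2 -> P1=[3,5,5,3,4,2](0) P2=[5,2,0,6,3,3](0)
Move 2: P1 pit5 -> P1=[3,5,5,3,4,0](1) P2=[6,2,0,6,3,3](0)
Move 3: P1 pit0 -> P1=[0,6,6,4,4,0](1) P2=[6,2,0,6,3,3](0)
Move 4: P1 pit2 -> P1=[0,6,0,5,5,1](2) P2=[7,3,0,6,3,3](0)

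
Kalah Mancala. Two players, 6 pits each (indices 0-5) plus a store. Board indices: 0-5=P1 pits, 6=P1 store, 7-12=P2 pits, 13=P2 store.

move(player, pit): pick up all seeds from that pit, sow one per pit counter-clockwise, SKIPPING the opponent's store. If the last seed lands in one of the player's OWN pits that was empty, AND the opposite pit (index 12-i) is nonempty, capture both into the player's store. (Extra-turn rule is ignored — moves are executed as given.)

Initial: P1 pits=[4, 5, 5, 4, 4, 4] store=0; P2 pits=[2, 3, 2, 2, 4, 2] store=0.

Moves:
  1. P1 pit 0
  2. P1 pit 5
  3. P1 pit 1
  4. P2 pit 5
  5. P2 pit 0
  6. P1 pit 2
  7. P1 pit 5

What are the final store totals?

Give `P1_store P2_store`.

Move 1: P1 pit0 -> P1=[0,6,6,5,5,4](0) P2=[2,3,2,2,4,2](0)
Move 2: P1 pit5 -> P1=[0,6,6,5,5,0](1) P2=[3,4,3,2,4,2](0)
Move 3: P1 pit1 -> P1=[0,0,7,6,6,1](2) P2=[4,4,3,2,4,2](0)
Move 4: P2 pit5 -> P1=[1,0,7,6,6,1](2) P2=[4,4,3,2,4,0](1)
Move 5: P2 pit0 -> P1=[1,0,7,6,6,1](2) P2=[0,5,4,3,5,0](1)
Move 6: P1 pit2 -> P1=[1,0,0,7,7,2](3) P2=[1,6,5,3,5,0](1)
Move 7: P1 pit5 -> P1=[1,0,0,7,7,0](4) P2=[2,6,5,3,5,0](1)

Answer: 4 1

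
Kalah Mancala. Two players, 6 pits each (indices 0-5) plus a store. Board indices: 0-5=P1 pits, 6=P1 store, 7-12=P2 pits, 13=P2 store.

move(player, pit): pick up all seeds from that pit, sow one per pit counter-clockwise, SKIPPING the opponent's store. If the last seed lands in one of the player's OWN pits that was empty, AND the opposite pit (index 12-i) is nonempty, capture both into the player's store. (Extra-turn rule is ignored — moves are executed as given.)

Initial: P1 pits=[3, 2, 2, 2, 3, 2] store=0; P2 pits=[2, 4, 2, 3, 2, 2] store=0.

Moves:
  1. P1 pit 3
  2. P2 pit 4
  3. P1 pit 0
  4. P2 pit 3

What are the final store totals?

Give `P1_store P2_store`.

Move 1: P1 pit3 -> P1=[3,2,2,0,4,3](0) P2=[2,4,2,3,2,2](0)
Move 2: P2 pit4 -> P1=[3,2,2,0,4,3](0) P2=[2,4,2,3,0,3](1)
Move 3: P1 pit0 -> P1=[0,3,3,0,4,3](3) P2=[2,4,0,3,0,3](1)
Move 4: P2 pit3 -> P1=[0,3,3,0,4,3](3) P2=[2,4,0,0,1,4](2)

Answer: 3 2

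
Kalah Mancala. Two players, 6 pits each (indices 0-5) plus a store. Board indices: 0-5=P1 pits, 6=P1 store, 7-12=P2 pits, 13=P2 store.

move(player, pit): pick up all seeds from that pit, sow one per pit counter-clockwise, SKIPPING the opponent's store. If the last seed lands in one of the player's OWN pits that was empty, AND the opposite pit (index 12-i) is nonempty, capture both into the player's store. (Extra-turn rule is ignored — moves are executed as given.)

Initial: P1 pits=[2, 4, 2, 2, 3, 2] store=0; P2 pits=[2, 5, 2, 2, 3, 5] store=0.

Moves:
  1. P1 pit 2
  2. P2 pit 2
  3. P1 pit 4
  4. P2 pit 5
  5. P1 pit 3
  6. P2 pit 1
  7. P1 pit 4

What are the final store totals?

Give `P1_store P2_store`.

Move 1: P1 pit2 -> P1=[2,4,0,3,4,2](0) P2=[2,5,2,2,3,5](0)
Move 2: P2 pit2 -> P1=[2,4,0,3,4,2](0) P2=[2,5,0,3,4,5](0)
Move 3: P1 pit4 -> P1=[2,4,0,3,0,3](1) P2=[3,6,0,3,4,5](0)
Move 4: P2 pit5 -> P1=[3,5,1,4,0,3](1) P2=[3,6,0,3,4,0](1)
Move 5: P1 pit3 -> P1=[3,5,1,0,1,4](2) P2=[4,6,0,3,4,0](1)
Move 6: P2 pit1 -> P1=[4,5,1,0,1,4](2) P2=[4,0,1,4,5,1](2)
Move 7: P1 pit4 -> P1=[4,5,1,0,0,5](2) P2=[4,0,1,4,5,1](2)

Answer: 2 2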